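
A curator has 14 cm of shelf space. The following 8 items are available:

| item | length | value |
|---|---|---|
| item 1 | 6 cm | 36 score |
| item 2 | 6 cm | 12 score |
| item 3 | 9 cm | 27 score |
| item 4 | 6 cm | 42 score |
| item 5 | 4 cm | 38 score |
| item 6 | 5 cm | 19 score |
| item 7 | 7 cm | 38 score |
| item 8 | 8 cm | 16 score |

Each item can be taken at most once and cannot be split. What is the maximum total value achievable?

Check high-value combinations within 14 cm:
- item 4+item 5: length 6+4=10, value 42+38=80
- item 4+item 7: length 6+7=13, value 42+38=80
- item 1+item 4: length 6+6=12, value 36+42=78
Best: 80 score.

80 score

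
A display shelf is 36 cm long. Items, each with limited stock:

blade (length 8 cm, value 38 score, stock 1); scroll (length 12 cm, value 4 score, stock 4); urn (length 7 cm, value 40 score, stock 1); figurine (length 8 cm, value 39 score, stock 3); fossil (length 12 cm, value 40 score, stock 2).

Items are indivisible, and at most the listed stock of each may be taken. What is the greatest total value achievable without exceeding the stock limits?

Best selections within length 36 and stock limits:
- 1×urn + 2×figurine + 1×fossil: length 35, value 158
- 1×urn + 3×figurine: length 31, value 157
- 1×blade + 1×urn + 1×figurine + 1×fossil: length 35, value 157
- 3×figurine + 1×fossil: length 36, value 157
Best: 158 score.

158 score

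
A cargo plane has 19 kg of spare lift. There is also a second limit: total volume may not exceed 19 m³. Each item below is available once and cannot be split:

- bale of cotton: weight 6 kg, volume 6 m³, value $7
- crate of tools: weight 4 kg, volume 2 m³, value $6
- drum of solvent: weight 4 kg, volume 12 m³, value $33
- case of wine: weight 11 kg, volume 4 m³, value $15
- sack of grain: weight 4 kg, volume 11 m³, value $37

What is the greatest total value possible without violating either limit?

Feasible sets respecting both limits:
- crate of tools+case of wine+sack of grain: weight 19, volume 17, value 58
- crate of tools+drum of solvent+case of wine: weight 19, volume 18, value 54
- case of wine+sack of grain: weight 15, volume 15, value 52
- bale of cotton+crate of tools+sack of grain: weight 14, volume 19, value 50
Best: $58.

$58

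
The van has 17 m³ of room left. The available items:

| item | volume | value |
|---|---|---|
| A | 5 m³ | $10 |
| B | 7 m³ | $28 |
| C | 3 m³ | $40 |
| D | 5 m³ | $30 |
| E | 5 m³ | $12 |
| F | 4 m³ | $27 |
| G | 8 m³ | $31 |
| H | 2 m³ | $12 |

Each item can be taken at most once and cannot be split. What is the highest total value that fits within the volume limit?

Check high-value combinations within 17 m³:
- B+C+D+H: volume 7+3+5+2=17, value 28+40+30+12=110
- C+F+G+H: volume 3+4+8+2=17, value 40+27+31+12=110
- C+D+F+H: volume 3+5+4+2=14, value 40+30+27+12=109
Best: $110.

$110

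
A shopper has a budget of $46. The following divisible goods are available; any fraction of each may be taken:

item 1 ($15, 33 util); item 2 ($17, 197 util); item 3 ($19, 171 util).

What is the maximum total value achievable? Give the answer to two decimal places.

Take in order of value per unit:
- item 2 (197/17 per unit): all 17 → value 197, running total 197.00
- item 3 (171/19 per unit): all 19 → value 171, running total 368.00
- item 1 (33/15 per unit): 10 of 15 → value 10×33/15 = 22.0000, running total 390.00
Total 390.00.

390.00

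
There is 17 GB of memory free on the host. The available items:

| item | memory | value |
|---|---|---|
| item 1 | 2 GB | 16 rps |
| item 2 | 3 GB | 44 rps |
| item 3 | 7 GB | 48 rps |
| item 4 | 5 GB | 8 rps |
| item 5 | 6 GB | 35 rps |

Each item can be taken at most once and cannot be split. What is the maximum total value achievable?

Check high-value combinations within 17 GB:
- item 2+item 3+item 5: memory 3+7+6=16, value 44+48+35=127
- item 1+item 2+item 3+item 4: memory 2+3+7+5=17, value 16+44+48+8=116
- item 1+item 2+item 3: memory 2+3+7=12, value 16+44+48=108
Best: 127 rps.

127 rps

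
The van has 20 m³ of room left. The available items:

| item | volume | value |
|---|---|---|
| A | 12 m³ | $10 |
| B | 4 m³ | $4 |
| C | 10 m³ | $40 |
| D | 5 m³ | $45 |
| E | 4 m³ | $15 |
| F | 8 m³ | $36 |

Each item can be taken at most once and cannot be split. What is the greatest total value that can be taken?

$100

Check high-value combinations within 20 m³:
- C+D+E: volume 10+5+4=19, value 40+45+15=100
- D+E+F: volume 5+4+8=17, value 45+15+36=96
- B+C+D: volume 4+10+5=19, value 4+40+45=89
Best: $100.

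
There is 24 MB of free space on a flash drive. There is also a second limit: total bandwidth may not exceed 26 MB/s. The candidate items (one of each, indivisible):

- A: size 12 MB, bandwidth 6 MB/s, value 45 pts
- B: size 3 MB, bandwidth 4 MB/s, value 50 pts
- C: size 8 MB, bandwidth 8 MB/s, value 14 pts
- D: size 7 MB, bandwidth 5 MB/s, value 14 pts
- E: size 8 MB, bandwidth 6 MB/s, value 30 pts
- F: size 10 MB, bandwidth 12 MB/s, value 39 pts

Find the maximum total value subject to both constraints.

125 pts

Feasible sets respecting both limits:
- A+B+E: size 23, bandwidth 16, value 125
- B+E+F: size 21, bandwidth 22, value 119
- A+B+C: size 23, bandwidth 18, value 109
- A+B+D: size 22, bandwidth 15, value 109
Best: 125 pts.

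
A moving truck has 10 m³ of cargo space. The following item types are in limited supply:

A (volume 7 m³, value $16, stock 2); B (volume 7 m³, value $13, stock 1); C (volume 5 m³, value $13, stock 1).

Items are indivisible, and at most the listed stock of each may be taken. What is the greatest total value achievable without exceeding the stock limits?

$16

Best selections within volume 10 and stock limits:
- 1×A: volume 7, value 16
- 1×C: volume 5, value 13
- 1×B: volume 7, value 13
Best: $16.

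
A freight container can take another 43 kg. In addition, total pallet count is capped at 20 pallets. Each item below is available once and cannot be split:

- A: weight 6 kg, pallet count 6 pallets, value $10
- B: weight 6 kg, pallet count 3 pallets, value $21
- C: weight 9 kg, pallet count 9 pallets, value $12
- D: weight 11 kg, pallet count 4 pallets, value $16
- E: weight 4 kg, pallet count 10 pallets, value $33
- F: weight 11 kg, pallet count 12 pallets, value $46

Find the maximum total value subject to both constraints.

Feasible sets respecting both limits:
- B+D+F: weight 28, pallet count 19, value 83
- B+D+E: weight 21, pallet count 17, value 70
- B+F: weight 17, pallet count 15, value 67
- A+B+E: weight 16, pallet count 19, value 64
Best: $83.

$83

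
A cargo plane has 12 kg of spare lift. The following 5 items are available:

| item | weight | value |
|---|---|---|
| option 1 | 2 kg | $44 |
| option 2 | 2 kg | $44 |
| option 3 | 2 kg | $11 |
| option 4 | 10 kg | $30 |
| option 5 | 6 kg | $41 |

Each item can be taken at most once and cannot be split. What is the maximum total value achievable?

$140

Check high-value combinations within 12 kg:
- option 1+option 2+option 3+option 5: weight 2+2+2+6=12, value 44+44+11+41=140
- option 1+option 2+option 5: weight 2+2+6=10, value 44+44+41=129
- option 1+option 2+option 3: weight 2+2+2=6, value 44+44+11=99
Best: $140.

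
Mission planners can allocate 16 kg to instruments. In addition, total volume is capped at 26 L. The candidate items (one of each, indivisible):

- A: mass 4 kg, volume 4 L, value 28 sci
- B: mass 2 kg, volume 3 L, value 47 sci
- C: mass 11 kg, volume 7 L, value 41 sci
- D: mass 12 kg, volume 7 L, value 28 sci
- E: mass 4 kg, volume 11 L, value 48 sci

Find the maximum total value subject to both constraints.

123 sci

Feasible sets respecting both limits:
- A+B+E: mass 10, volume 18, value 123
- B+E: mass 6, volume 14, value 95
- C+E: mass 15, volume 18, value 89
Best: 123 sci.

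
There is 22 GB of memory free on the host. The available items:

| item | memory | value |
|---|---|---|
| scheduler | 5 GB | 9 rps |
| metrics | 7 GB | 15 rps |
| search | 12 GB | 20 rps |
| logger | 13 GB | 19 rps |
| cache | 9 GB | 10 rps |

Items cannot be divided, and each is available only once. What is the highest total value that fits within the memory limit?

35 rps

Check high-value combinations within 22 GB:
- metrics+search: memory 7+12=19, value 15+20=35
- metrics+logger: memory 7+13=20, value 15+19=34
- scheduler+metrics+cache: memory 5+7+9=21, value 9+15+10=34
- search+cache: memory 12+9=21, value 20+10=30
- scheduler+search: memory 5+12=17, value 9+20=29
Best: 35 rps.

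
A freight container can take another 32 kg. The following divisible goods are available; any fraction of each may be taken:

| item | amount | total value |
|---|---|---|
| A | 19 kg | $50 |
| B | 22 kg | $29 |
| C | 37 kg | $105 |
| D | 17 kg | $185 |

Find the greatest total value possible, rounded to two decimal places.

Take in order of value per unit:
- D (185/17 per unit): all 17 → value 185, running total 185.00
- C (105/37 per unit): 15 of 37 → value 15×105/37 = 42.5676, running total 227.57
Total 227.57.

227.57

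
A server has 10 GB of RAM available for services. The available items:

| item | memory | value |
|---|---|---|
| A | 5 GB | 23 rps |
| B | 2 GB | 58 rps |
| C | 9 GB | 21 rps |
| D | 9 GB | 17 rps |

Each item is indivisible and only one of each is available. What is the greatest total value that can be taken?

Check high-value combinations within 10 GB:
- A+B: memory 5+2=7, value 23+58=81
- B: memory 2, value 58
- A: memory 5, value 23
Best: 81 rps.

81 rps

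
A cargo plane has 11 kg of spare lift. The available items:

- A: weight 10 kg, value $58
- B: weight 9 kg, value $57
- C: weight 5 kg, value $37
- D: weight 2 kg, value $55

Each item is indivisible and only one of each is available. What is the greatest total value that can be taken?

This is a 0/1 knapsack; check combinations near the capacity.
- B+D: weight 9+2=11, value 57+55=112
- C+D: weight 5+2=7, value 37+55=92
- A: weight 10, value 58
- B: weight 9, value 57
Best: $112.

$112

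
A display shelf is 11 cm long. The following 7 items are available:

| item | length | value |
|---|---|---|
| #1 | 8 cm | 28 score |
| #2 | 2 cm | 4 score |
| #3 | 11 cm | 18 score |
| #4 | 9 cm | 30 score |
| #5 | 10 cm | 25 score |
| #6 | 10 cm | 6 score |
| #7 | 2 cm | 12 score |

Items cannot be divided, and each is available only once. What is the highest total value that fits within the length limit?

Check high-value combinations within 11 cm:
- #4+#7: length 9+2=11, value 30+12=42
- #1+#7: length 8+2=10, value 28+12=40
- #2+#4: length 2+9=11, value 4+30=34
- #1+#2: length 8+2=10, value 28+4=32
Best: 42 score.

42 score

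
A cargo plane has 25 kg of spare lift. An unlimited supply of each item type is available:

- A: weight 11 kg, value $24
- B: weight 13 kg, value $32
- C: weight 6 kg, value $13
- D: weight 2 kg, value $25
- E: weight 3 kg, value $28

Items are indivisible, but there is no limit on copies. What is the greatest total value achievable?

Best value-per-unit is D at 25/2; filling with it alone gives 12×25 = 300.
Optimal mix: 11×D + 1×E → weight 25, value 303.

$303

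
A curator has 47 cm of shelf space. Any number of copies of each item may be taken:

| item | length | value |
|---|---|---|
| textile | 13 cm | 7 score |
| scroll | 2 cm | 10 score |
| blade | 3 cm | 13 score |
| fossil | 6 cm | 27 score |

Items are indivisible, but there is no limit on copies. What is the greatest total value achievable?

Best value-per-unit is scroll at 10/2; filling with it alone gives 23×10 = 230.
Optimal mix: 22×scroll + 1×blade → length 47, value 233.

233 score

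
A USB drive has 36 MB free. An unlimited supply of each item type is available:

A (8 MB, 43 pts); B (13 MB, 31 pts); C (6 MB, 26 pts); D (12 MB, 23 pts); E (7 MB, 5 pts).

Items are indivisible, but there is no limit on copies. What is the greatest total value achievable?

Best value-per-unit is A at 43/8; filling with it alone gives 4×43 = 172.
Optimal mix: 3×A + 2×C → size 36, value 181.

181 pts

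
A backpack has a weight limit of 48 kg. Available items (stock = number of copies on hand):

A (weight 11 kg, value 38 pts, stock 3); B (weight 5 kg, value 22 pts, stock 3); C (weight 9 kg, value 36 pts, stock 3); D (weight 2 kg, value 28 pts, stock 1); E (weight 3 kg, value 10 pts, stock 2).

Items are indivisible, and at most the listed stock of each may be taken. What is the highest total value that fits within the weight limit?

212 pts

Best selections within weight 48 and stock limits:
- 3×B + 3×C + 1×D + 1×E: weight 47, value 212
- 1×A + 1×B + 3×C + 1×D + 1×E: weight 48, value 206
- 2×A + 3×B + 1×C + 1×D: weight 48, value 206
- 1×A + 3×B + 2×C + 1×D: weight 46, value 204
Best: 212 pts.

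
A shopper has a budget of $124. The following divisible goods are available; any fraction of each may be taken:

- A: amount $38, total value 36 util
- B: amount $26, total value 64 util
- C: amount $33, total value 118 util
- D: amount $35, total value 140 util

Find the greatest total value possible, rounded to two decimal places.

Take in order of value per unit:
- D (140/35 per unit): all 35 → value 140, running total 140.00
- C (118/33 per unit): all 33 → value 118, running total 258.00
- B (64/26 per unit): all 26 → value 64, running total 322.00
- A (36/38 per unit): 30 of 38 → value 30×36/38 = 28.4211, running total 350.42
Total 350.42.

350.42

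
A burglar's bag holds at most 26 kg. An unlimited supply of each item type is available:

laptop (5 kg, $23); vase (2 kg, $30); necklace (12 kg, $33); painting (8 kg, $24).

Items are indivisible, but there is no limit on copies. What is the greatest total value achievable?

Best value-per-unit is vase at 30/2, and filling with it alone uses weight 13×2=26. No mix of the others beats 13×30 = 390.

$390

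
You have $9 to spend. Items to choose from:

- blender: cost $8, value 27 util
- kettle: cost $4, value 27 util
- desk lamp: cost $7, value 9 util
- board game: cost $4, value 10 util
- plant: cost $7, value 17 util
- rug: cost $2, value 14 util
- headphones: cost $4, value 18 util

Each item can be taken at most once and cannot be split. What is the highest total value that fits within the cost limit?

45 util

Check high-value combinations within $9:
- kettle+headphones: cost 4+4=8, value 27+18=45
- kettle+rug: cost 4+2=6, value 27+14=41
- kettle+board game: cost 4+4=8, value 27+10=37
- rug+headphones: cost 2+4=6, value 14+18=32
Best: 45 util.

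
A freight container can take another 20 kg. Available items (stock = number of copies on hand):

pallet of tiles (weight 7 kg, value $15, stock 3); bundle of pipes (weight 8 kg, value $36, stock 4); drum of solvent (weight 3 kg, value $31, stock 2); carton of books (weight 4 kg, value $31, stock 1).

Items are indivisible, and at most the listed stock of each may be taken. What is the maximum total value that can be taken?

$129

Top feasible selections:
- 1×bundle of pipes + 2×drum of solvent + 1×carton of books: weight 18, value 129
- 1×pallet of tiles + 2×drum of solvent + 1×carton of books: weight 17, value 108
- 2×bundle of pipes + 1×drum of solvent: weight 19, value 103
Best: $129.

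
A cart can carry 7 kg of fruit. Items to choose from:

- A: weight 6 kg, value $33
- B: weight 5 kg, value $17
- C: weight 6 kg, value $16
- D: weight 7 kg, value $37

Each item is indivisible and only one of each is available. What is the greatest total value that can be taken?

Check high-value combinations within 7 kg:
- D: weight 7, value 37
- A: weight 6, value 33
- B: weight 5, value 17
Best: $37.

$37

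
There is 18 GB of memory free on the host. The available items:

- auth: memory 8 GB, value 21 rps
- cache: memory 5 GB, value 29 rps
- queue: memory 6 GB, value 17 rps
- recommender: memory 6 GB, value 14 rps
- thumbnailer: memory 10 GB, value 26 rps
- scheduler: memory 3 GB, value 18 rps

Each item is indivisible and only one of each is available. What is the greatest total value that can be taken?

73 rps

Check high-value combinations within 18 GB:
- cache+thumbnailer+scheduler: memory 5+10+3=18, value 29+26+18=73
- auth+cache+scheduler: memory 8+5+3=16, value 21+29+18=68
- cache+queue+scheduler: memory 5+6+3=14, value 29+17+18=64
- cache+recommender+scheduler: memory 5+6+3=14, value 29+14+18=61
Best: 73 rps.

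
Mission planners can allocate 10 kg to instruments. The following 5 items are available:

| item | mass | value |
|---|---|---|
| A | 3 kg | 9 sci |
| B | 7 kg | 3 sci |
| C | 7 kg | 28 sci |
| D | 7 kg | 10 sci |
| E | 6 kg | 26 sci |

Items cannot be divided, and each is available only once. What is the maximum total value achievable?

Check high-value combinations within 10 kg:
- A+C: mass 3+7=10, value 9+28=37
- A+E: mass 3+6=9, value 9+26=35
- C: mass 7, value 28
- E: mass 6, value 26
Best: 37 sci.

37 sci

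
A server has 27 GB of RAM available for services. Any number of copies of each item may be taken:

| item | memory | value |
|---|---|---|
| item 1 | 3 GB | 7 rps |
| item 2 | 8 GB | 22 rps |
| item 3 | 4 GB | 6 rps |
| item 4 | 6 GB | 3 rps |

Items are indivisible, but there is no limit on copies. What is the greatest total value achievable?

73 rps

Best value-per-unit is item 2 at 22/8; filling with it alone gives 3×22 = 66.
Optimal mix: 1×item 1 + 3×item 2 → memory 27, value 73.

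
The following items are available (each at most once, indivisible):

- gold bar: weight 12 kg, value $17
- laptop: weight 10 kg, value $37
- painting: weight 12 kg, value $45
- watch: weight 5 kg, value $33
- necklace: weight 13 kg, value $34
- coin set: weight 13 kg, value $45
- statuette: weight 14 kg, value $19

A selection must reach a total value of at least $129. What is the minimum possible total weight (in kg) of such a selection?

39

Subsets with value ≥ 129, sorted by total weight:
- gold bar+laptop+painting+watch: weight 39, value 132
- laptop+painting+watch+coin set: weight 40, value 160
- laptop+painting+watch+necklace: weight 40, value 149
- gold bar+laptop+watch+coin set: weight 40, value 132
Minimum weight: 39 kg.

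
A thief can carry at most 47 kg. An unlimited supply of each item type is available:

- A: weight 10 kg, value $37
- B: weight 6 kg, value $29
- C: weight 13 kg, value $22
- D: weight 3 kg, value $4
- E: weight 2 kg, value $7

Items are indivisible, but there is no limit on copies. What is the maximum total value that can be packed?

Best value-per-unit is B at 29/6; filling with it alone gives 7×29 = 203.
Optimal mix: 7×B + 2×E → weight 46, value 217.

$217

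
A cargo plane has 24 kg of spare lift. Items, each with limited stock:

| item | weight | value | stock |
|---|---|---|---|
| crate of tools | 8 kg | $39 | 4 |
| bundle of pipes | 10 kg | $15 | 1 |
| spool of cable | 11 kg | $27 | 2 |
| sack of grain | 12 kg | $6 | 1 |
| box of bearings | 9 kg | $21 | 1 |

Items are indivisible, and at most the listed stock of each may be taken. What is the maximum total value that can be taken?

Best selections within weight 24 and stock limits:
- 3×crate of tools: weight 24, value 117
- 2×crate of tools: weight 16, value 78
Best: $117.

$117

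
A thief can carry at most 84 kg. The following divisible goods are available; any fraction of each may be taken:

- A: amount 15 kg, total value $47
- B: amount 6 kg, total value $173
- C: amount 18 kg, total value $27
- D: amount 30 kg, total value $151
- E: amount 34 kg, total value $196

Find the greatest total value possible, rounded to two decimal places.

Take in order of value per unit:
- B (173/6 per unit): all 6 → value 173, running total 173.00
- E (196/34 per unit): all 34 → value 196, running total 369.00
- D (151/30 per unit): all 30 → value 151, running total 520.00
- A (47/15 per unit): 14 of 15 → value 14×47/15 = 43.8667, running total 563.87
Total 563.87.

563.87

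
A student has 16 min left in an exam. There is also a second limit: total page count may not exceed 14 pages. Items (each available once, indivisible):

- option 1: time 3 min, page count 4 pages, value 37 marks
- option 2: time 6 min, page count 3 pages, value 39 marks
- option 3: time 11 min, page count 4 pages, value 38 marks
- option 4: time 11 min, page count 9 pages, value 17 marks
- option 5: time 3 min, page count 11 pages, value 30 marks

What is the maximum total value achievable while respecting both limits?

Feasible sets respecting both limits:
- option 1+option 2: time 9, page count 7, value 76
- option 1+option 3: time 14, page count 8, value 75
- option 2+option 5: time 9, page count 14, value 69
Best: 76 marks.

76 marks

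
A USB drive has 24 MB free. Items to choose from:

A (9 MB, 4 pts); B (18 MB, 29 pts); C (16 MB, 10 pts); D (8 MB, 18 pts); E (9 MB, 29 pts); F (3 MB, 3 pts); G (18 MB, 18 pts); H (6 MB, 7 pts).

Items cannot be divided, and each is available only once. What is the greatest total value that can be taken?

Check high-value combinations within 24 MB:
- D+E+H: size 8+9+6=23, value 18+29+7=54
- D+E+F: size 8+9+3=20, value 18+29+3=50
- D+E: size 8+9=17, value 18+29=47
Best: 54 pts.

54 pts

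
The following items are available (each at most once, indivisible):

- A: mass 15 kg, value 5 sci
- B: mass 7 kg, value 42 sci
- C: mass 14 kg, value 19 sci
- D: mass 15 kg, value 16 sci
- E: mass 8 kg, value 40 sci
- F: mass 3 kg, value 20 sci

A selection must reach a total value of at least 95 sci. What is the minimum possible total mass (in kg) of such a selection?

Subsets with value ≥ 95, sorted by total mass:
- B+E+F: mass 18, value 102
- B+C+E: mass 29, value 101
Minimum mass: 18 kg.

18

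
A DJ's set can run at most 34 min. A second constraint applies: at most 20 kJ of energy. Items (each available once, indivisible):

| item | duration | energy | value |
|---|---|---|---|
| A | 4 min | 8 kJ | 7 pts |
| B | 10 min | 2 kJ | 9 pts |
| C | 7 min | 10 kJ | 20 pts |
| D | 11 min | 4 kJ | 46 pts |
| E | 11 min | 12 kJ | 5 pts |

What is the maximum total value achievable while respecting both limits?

75 pts

Feasible sets respecting both limits:
- B+C+D: duration 28, energy 16, value 75
- C+D: duration 18, energy 14, value 66
- A+B+D: duration 25, energy 14, value 62
Best: 75 pts.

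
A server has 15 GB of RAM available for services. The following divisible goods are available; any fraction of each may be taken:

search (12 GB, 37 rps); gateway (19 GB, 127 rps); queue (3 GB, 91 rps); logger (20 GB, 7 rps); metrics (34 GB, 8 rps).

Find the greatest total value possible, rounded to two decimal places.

Take in order of value per unit:
- queue (91/3 per unit): all 3 → value 91, running total 91.00
- gateway (127/19 per unit): 12 of 19 → value 12×127/19 = 80.2105, running total 171.21
Total 171.21.

171.21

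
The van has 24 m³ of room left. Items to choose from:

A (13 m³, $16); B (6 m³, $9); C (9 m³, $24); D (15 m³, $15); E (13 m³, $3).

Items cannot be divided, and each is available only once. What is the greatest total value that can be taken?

Check high-value combinations within 24 m³:
- A+C: volume 13+9=22, value 16+24=40
- C+D: volume 9+15=24, value 24+15=39
- B+C: volume 6+9=15, value 9+24=33
- C+E: volume 9+13=22, value 24+3=27
Best: $40.

$40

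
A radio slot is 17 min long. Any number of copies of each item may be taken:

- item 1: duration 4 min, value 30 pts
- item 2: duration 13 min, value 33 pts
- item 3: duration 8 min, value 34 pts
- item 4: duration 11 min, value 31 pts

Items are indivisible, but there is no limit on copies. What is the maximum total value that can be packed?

120 pts

Best value-per-unit is item 1 at 30/4, and filling with it alone uses duration 4×4=16. No mix of the others beats 4×30 = 120.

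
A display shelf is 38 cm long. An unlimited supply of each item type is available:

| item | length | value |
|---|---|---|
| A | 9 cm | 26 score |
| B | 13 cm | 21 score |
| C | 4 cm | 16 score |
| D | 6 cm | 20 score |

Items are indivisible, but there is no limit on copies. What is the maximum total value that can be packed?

Best value-per-unit is C at 16/4; filling with it alone gives 9×16 = 144.
Optimal mix: 8×C + 1×D → length 38, value 148.

148 score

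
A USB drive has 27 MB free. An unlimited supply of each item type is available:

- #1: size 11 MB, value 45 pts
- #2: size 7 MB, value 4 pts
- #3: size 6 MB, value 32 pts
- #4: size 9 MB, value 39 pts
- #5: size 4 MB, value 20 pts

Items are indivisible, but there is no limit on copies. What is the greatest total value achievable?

136 pts

Best value-per-unit is #3 at 32/6; filling with it alone gives 4×32 = 128.
Optimal mix: 3×#3 + 2×#5 → size 26, value 136.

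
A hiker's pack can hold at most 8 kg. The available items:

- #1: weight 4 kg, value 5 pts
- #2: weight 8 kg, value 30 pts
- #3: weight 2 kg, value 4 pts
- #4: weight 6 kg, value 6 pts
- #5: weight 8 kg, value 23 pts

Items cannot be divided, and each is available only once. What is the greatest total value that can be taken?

30 pts

Check high-value combinations within 8 kg:
- #2: weight 8, value 30
- #5: weight 8, value 23
- #3+#4: weight 2+6=8, value 4+6=10
- #1+#3: weight 4+2=6, value 5+4=9
Best: 30 pts.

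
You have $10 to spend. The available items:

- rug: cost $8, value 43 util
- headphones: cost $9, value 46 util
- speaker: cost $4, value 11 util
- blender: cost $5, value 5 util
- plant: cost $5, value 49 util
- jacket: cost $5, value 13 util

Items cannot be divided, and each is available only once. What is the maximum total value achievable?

Check high-value combinations within $10:
- plant+jacket: cost 5+5=10, value 49+13=62
- speaker+plant: cost 4+5=9, value 11+49=60
- blender+plant: cost 5+5=10, value 5+49=54
- plant: cost 5, value 49
- headphones: cost 9, value 46
Best: 62 util.

62 util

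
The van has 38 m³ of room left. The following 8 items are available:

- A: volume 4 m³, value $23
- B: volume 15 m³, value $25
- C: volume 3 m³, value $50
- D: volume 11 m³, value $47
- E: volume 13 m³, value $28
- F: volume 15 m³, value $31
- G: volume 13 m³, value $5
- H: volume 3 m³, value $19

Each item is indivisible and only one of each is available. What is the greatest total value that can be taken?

Check high-value combinations within 38 m³:
- A+C+D+F+H: volume 4+3+11+15+3=36, value 23+50+47+31+19=170
- A+C+D+E+H: volume 4+3+11+13+3=34, value 23+50+47+28+19=167
- A+B+C+D+H: volume 4+15+3+11+3=36, value 23+25+50+47+19=164
Best: $170.

$170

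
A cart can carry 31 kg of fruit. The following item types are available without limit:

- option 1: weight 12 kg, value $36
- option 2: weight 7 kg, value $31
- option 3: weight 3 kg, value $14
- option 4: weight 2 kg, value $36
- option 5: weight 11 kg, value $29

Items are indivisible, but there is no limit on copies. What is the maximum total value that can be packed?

Best value-per-unit is option 4 at 36/2, and filling with it alone uses weight 15×2=30. No mix of the others beats 15×36 = 540.

$540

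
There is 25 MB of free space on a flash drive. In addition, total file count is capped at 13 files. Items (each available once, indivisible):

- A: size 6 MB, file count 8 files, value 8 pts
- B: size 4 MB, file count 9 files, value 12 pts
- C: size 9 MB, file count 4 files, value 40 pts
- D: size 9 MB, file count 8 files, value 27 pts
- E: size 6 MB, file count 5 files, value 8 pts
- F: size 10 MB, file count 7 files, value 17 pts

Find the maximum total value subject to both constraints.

67 pts

Feasible sets respecting both limits:
- C+D: size 18, file count 12, value 67
- C+F: size 19, file count 11, value 57
- B+C: size 13, file count 13, value 52
Best: 67 pts.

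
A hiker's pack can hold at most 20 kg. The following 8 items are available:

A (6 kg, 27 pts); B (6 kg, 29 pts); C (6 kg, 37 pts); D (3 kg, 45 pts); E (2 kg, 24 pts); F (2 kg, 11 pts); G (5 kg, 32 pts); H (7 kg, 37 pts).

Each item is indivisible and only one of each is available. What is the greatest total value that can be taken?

154 pts

Check high-value combinations within 20 kg:
- C+D+E+F+H: weight 6+3+2+2+7=20, value 37+45+24+11+37=154
- C+D+E+F+G: weight 6+3+2+2+5=18, value 37+45+24+11+32=149
- D+E+F+G+H: weight 3+2+2+5+7=19, value 45+24+11+32+37=149
Best: 154 pts.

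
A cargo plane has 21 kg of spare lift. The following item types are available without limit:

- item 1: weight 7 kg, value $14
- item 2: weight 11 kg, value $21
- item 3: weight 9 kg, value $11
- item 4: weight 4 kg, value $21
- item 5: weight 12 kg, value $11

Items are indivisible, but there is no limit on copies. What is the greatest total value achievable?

Best value-per-unit is item 4 at 21/4, and filling with it alone uses weight 5×4=20. No mix of the others beats 5×21 = 105.

$105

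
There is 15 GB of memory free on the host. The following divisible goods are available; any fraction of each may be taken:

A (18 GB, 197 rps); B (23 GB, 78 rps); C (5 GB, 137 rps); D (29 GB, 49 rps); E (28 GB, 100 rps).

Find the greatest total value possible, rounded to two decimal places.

246.44

Take in order of value per unit:
- C (137/5 per unit): all 5 → value 137, running total 137.00
- A (197/18 per unit): 10 of 18 → value 10×197/18 = 109.4444, running total 246.44
Total 246.44.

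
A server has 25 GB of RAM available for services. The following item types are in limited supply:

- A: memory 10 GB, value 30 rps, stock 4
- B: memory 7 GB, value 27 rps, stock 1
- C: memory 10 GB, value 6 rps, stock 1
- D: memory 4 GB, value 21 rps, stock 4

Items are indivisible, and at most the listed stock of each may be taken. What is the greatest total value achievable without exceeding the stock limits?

111 rps

Best selections within memory 25 and stock limits:
- 1×B + 4×D: memory 23, value 111
- 1×A + 1×B + 2×D: memory 25, value 99
- 1×A + 3×D: memory 22, value 93
Best: 111 rps.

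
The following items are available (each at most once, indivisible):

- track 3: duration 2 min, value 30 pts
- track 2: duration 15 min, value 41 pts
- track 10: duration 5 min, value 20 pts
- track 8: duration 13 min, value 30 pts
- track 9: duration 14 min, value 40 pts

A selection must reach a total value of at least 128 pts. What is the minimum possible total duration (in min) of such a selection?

36

Subsets with value ≥ 128, sorted by total duration:
- track 3+track 2+track 10+track 9: duration 36, value 131
- track 3+track 2+track 8+track 9: duration 44, value 141
- track 2+track 10+track 8+track 9: duration 47, value 131
- track 3+track 2+track 10+track 8+track 9: duration 49, value 161
Minimum duration: 36 min.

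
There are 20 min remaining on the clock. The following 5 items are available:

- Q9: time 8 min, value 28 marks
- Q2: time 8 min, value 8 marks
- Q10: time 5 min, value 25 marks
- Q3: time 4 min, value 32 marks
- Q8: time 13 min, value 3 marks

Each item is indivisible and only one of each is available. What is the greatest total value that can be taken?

85 marks

This is a 0/1 knapsack; check combinations near the capacity.
- Q9+Q10+Q3: time 8+5+4=17, value 28+25+32=85
- Q9+Q2+Q3: time 8+8+4=20, value 28+8+32=68
- Q2+Q10+Q3: time 8+5+4=17, value 8+25+32=65
- Q9+Q3: time 8+4=12, value 28+32=60
- Q10+Q3: time 5+4=9, value 25+32=57
Best: 85 marks.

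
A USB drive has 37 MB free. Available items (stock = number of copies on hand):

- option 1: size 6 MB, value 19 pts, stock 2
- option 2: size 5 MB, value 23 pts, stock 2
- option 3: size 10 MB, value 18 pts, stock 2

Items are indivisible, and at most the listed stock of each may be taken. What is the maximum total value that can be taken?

Top feasible selections:
- 2×option 1 + 2×option 2 + 1×option 3: size 32, value 102
- 1×option 1 + 2×option 2 + 2×option 3: size 36, value 101
- 2×option 1 + 1×option 2 + 2×option 3: size 37, value 97
- 2×option 1 + 2×option 2: size 22, value 84
Best: 102 pts.

102 pts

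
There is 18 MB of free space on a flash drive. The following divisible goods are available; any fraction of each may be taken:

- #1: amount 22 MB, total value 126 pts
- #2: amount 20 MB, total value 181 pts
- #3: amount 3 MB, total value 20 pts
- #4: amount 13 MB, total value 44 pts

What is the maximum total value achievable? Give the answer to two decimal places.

Take in order of value per unit:
- #2 (181/20 per unit): 18 of 20 → value 18×181/20 = 162.9000, running total 162.90
Total 162.90.

162.90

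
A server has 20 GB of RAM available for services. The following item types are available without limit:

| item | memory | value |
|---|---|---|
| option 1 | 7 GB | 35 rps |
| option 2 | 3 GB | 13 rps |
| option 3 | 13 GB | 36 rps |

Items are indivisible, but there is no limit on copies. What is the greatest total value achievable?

Best value-per-unit is option 1 at 35/7; filling with it alone gives 2×35 = 70.
Optimal mix: 2×option 1 + 2×option 2 → memory 20, value 96.

96 rps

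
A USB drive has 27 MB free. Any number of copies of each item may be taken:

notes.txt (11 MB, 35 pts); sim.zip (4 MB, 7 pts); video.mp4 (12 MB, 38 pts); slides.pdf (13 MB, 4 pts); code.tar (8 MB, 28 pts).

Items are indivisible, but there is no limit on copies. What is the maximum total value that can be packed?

91 pts

Best value-per-unit is code.tar at 28/8; filling with it alone gives 3×28 = 84.
Optimal mix: 1×notes.txt + 2×code.tar → size 27, value 91.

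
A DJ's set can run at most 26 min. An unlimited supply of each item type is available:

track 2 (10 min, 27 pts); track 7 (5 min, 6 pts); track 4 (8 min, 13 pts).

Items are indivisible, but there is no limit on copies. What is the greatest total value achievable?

60 pts

Best value-per-unit is track 2 at 27/10; filling with it alone gives 2×27 = 54.
Optimal mix: 2×track 2 + 1×track 7 → duration 25, value 60.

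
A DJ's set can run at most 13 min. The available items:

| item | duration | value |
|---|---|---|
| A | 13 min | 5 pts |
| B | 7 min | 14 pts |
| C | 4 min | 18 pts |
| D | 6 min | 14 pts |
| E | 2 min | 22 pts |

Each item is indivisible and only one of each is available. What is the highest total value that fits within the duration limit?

54 pts

This is a 0/1 knapsack; check combinations near the capacity.
- C+D+E: duration 4+6+2=12, value 18+14+22=54
- B+C+E: duration 7+4+2=13, value 14+18+22=54
- C+E: duration 4+2=6, value 18+22=40
- D+E: duration 6+2=8, value 14+22=36
- B+E: duration 7+2=9, value 14+22=36
Best: 54 pts.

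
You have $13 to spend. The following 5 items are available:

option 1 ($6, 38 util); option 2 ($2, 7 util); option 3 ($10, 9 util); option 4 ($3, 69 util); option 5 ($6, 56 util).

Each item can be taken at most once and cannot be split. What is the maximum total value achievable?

132 util

This is a 0/1 knapsack; check combinations near the capacity.
- option 2+option 4+option 5: cost 2+3+6=11, value 7+69+56=132
- option 4+option 5: cost 3+6=9, value 69+56=125
- option 1+option 2+option 4: cost 6+2+3=11, value 38+7+69=114
Best: 132 util.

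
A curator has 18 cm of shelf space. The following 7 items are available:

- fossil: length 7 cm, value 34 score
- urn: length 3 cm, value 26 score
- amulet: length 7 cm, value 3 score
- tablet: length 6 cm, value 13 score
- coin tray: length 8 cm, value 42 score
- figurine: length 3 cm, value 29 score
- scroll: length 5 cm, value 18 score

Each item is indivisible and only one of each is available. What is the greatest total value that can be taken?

This is a 0/1 knapsack; check combinations near the capacity.
- fossil+urn+figurine+scroll: length 7+3+3+5=18, value 34+26+29+18=107
- fossil+coin tray+figurine: length 7+8+3=18, value 34+42+29=105
- fossil+urn+coin tray: length 7+3+8=18, value 34+26+42=102
Best: 107 score.

107 score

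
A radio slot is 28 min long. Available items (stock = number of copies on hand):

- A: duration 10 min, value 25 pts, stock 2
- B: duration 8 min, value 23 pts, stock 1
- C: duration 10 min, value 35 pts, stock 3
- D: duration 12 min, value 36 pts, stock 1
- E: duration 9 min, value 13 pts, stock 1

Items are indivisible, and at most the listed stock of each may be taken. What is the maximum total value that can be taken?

Best selections within duration 28 and stock limits:
- 1×B + 2×C: duration 28, value 93
- 1×A + 1×B + 1×C: duration 28, value 83
- 2×A + 1×B: duration 28, value 73
Best: 93 pts.

93 pts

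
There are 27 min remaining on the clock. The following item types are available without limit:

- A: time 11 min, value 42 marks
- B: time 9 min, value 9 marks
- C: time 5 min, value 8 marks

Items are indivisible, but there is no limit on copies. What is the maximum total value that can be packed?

Best value-per-unit is A at 42/11; filling with it alone gives 2×42 = 84.
Optimal mix: 2×A + 1×C → time 27, value 92.

92 marks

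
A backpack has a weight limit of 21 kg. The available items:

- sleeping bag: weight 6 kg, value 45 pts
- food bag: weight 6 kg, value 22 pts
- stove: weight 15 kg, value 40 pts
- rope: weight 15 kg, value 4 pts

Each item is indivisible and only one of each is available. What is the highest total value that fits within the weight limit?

Check high-value combinations within 21 kg:
- sleeping bag+stove: weight 6+15=21, value 45+40=85
- sleeping bag+food bag: weight 6+6=12, value 45+22=67
- food bag+stove: weight 6+15=21, value 22+40=62
- sleeping bag+rope: weight 6+15=21, value 45+4=49
Best: 85 pts.

85 pts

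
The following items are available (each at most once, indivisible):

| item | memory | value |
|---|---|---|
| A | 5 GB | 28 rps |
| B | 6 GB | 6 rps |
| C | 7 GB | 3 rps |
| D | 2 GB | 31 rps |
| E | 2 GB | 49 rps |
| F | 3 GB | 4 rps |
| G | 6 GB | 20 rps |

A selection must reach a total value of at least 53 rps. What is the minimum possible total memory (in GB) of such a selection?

Subsets with value ≥ 53, sorted by total memory:
- D+E: memory 4, value 80
- E+F: memory 5, value 53
Minimum memory: 4 GB.

4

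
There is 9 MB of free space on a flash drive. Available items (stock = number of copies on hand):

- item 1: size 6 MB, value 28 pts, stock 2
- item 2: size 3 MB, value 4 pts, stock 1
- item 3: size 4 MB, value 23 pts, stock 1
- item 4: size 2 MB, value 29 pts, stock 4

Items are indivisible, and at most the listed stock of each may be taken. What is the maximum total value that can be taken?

116 pts

Best selections within size 9 and stock limits:
- 4×item 4: size 8, value 116
- 1×item 2 + 3×item 4: size 9, value 91
- 3×item 4: size 6, value 87
Best: 116 pts.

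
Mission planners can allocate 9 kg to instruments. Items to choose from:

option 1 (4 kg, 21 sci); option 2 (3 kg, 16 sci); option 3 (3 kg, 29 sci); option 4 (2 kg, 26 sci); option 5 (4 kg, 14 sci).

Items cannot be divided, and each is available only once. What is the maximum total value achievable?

76 sci

Check high-value combinations within 9 kg:
- option 1+option 3+option 4: mass 4+3+2=9, value 21+29+26=76
- option 2+option 3+option 4: mass 3+3+2=8, value 16+29+26=71
- option 3+option 4+option 5: mass 3+2+4=9, value 29+26+14=69
- option 1+option 2+option 4: mass 4+3+2=9, value 21+16+26=63
Best: 76 sci.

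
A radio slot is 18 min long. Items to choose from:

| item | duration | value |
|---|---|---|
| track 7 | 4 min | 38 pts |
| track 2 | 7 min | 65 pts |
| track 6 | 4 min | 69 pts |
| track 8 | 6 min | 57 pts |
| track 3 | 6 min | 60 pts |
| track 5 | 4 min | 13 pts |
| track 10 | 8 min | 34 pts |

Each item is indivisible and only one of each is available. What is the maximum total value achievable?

Check high-value combinations within 18 min:
- track 2+track 6+track 3: duration 7+4+6=17, value 65+69+60=194
- track 2+track 6+track 8: duration 7+4+6=17, value 65+69+57=191
- track 6+track 8+track 3: duration 4+6+6=16, value 69+57+60=186
- track 7+track 6+track 3+track 5: duration 4+4+6+4=18, value 38+69+60+13=180
- track 7+track 6+track 8+track 5: duration 4+4+6+4=18, value 38+69+57+13=177
Best: 194 pts.

194 pts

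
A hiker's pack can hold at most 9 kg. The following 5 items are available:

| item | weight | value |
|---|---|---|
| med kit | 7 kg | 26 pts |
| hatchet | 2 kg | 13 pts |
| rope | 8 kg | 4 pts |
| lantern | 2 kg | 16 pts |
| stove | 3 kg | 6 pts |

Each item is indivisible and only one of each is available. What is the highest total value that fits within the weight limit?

Check high-value combinations within 9 kg:
- med kit+lantern: weight 7+2=9, value 26+16=42
- med kit+hatchet: weight 7+2=9, value 26+13=39
- hatchet+lantern+stove: weight 2+2+3=7, value 13+16+6=35
Best: 42 pts.

42 pts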